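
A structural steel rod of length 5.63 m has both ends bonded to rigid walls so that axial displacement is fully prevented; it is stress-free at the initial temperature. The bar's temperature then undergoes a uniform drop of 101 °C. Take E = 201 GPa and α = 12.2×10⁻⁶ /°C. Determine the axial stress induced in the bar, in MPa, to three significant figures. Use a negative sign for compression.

248 MPa

Free thermal expansion αLΔT = 12.2e-6 · 5630 · -101 = -6.937 mm.
The walls impose strain ε = −(-6.937)/5630 = 1.2322e-03; σ = Eε = 201000 · 1.2322e-03 = 247.7 MPa.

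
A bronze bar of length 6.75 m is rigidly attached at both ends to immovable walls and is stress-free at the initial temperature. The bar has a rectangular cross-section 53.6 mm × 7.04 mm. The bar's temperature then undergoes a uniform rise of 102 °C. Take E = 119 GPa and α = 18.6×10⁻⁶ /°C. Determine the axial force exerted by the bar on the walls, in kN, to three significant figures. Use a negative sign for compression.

-85.2 kN

Free thermal expansion αLΔT = 18.6e-6 · 6750 · 102 = 12.81 mm.
The walls impose strain ε = −(12.81)/6750 = -1.8972e-03; σ = Eε = 119000 · -1.8972e-03 = -225.8 MPa.
Wall reaction R = σ·A = -225.8·377.3 = -85190 N = -85.19 kN.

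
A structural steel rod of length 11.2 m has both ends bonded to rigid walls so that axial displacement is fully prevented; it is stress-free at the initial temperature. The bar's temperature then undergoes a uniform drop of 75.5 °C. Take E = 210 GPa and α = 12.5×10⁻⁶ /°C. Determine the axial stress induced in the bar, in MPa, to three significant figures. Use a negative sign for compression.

Free thermal expansion αLΔT = 12.5e-6 · 11200 · -75.5 = -10.57 mm.
The walls impose strain ε = −(-10.57)/11200 = 9.4375e-04; σ = Eε = 210000 · 9.4375e-04 = 198.2 MPa.

198 MPa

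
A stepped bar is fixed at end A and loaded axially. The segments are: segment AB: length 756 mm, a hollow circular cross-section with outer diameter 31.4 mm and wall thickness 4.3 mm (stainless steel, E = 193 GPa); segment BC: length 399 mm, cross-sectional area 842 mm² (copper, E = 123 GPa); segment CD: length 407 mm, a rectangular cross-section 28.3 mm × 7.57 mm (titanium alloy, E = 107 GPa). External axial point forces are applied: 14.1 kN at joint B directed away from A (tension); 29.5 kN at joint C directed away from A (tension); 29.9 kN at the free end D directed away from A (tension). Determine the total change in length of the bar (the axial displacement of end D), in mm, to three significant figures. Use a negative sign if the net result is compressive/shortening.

1.55 mm

Internal axial forces (sectioning from the free end, tension +): N_CD = 29.9 kN, N_BC = 59.4 kN, N_AB = 73.5 kN.
A_AB = 366.1 mm².
A_CD = 214.2 mm².
δ_AB = 73500·756/(366.1·193000) = 0.7864 mm
δ_BC = 59400·399/(842·123000) = 0.2288 mm
δ_CD = 29900·407/(214.2·107000) = 0.5309 mm
δ = Σδ_i = 1.546 mm.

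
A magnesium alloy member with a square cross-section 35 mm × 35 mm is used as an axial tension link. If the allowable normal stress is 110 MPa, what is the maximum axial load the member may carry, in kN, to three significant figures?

A = 1225 mm².
P_max = σ_allow · A = 110 · 1225 = 134800 N = 134.8 kN.

135 kN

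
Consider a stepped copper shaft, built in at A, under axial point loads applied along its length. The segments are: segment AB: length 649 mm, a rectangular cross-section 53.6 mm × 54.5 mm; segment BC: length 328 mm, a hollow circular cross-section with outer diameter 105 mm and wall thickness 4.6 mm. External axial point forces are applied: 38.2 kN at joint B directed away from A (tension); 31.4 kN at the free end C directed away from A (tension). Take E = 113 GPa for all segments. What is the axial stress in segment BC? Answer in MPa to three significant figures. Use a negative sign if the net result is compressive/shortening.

21.6 MPa

Internal axial forces (sectioning from the free end, tension +): N_BC = 31.4 kN, N_AB = 69.6 kN.
A_BC = 1451 mm².
σ_BC = N_BC/A_BC = 31400/1451 = 21.64 MPa.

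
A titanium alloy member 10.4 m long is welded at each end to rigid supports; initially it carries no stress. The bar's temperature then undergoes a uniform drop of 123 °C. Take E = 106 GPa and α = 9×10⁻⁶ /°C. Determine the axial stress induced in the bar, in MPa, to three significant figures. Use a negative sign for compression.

117 MPa

Free thermal expansion αLΔT = 9e-6 · 10400 · -123 = -11.51 mm.
The walls impose strain ε = −(-11.51)/10400 = 1.1070e-03; σ = Eε = 106000 · 1.1070e-03 = 117.3 MPa.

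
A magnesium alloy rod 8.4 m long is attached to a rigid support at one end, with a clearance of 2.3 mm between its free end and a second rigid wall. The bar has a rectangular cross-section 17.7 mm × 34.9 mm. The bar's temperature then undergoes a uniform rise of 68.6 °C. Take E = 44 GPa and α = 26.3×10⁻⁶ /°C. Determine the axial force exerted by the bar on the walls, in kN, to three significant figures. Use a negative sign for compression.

Free thermal expansion αLΔT = 26.3e-6 · 8400 · 68.6 = 15.16 mm.
The walls engage after the gap closes; constrained expansion = 15.16 − 2.3 = 12.86 mm.
The walls impose strain ε = −(12.86)/8400 = -1.5304e-03; σ = Eε = 44000 · -1.5304e-03 = -67.34 MPa.
Wall reaction R = σ·A = -67.34·617.7 = -41600 N = -41.6 kN.

-41.6 kN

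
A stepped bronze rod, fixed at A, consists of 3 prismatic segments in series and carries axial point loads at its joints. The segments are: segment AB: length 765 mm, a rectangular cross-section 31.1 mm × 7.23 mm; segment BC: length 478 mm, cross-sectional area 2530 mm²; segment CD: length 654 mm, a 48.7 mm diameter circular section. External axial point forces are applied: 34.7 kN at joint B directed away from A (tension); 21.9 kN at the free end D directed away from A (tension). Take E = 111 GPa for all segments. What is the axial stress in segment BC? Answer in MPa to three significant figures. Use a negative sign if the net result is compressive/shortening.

8.66 MPa

Internal axial forces (sectioning from the free end, tension +): N_CD = 21.9 kN, N_BC = 21.9 kN, N_AB = 56.6 kN.
σ_BC = N_BC/A_BC = 21900/2530 = 8.656 MPa.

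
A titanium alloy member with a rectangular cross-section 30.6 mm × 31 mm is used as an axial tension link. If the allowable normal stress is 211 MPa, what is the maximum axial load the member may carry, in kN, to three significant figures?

A = 948.6 mm².
P_max = σ_allow · A = 211 · 948.6 = 200200 N = 200.2 kN.

200 kN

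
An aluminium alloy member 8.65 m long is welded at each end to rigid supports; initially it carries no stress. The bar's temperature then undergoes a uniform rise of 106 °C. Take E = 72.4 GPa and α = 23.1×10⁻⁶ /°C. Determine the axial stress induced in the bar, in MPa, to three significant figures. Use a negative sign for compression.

Free thermal expansion αLΔT = 23.1e-6 · 8650 · 106 = 21.18 mm.
The walls impose strain ε = −(21.18)/8650 = -2.4486e-03; σ = Eε = 72400 · -2.4486e-03 = -177.3 MPa.

-177 MPa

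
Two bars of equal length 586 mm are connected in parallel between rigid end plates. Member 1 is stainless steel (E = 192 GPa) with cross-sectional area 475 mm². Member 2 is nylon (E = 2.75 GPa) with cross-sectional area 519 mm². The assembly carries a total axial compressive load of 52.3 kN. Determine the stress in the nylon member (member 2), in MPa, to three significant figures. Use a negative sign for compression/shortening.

Equal strain + equilibrium ⇒ each member carries load in proportion to AE: A₁E₁ = 91200000 N, A₂E₂ = 1427000 N, ΣAE = 92630000 N.
σ₂ = P·E₂/ΣAE = -52300·2750/92630000 = -1.553 MPa.

-1.55 MPa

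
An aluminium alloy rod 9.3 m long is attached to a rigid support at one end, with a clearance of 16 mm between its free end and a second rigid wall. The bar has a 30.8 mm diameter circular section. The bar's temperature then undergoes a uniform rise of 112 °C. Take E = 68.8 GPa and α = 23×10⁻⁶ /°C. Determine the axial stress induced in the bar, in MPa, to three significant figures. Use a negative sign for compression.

Free thermal expansion αLΔT = 23e-6 · 9300 · 112 = 23.96 mm.
The walls engage after the gap closes; constrained expansion = 23.96 − 16 = 7.957 mm.
The walls impose strain ε = −(7.957)/9300 = -8.5557e-04; σ = Eε = 68800 · -8.5557e-04 = -58.86 MPa.

-58.9 MPa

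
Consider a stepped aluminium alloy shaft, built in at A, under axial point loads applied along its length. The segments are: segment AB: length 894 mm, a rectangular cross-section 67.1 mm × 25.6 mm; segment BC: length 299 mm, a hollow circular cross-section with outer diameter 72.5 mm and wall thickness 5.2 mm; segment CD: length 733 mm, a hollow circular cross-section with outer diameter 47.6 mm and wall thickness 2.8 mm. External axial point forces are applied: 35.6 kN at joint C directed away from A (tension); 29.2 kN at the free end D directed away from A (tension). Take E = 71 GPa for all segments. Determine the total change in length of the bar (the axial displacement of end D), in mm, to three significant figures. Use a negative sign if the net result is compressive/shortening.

Internal axial forces (sectioning from the free end, tension +): N_CD = 29.2 kN, N_BC = 64.8 kN, N_AB = 64.8 kN.
A_AB = 1718 mm².
A_BC = 1099 mm².
A_CD = 394.1 mm².
δ_AB = 64800·894/(1718·71000) = 0.475 mm
δ_BC = 64800·299/(1099·71000) = 0.2482 mm
δ_CD = 29200·733/(394.1·71000) = 0.765 mm
δ = Σδ_i = 1.488 mm.

1.49 mm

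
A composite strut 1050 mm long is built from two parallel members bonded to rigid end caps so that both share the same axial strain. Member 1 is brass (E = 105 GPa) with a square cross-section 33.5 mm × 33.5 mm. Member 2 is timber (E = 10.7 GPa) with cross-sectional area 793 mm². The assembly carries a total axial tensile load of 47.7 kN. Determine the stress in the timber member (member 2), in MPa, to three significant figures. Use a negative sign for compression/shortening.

4.04 MPa

A_1 = 1122 mm².
Equal strain + equilibrium ⇒ each member carries load in proportion to AE: A₁E₁ = 117800000 N, A₂E₂ = 8485000 N, ΣAE = 126300000 N.
σ₂ = P·E₂/ΣAE = 47700·10700/126300000 = 4.04 MPa.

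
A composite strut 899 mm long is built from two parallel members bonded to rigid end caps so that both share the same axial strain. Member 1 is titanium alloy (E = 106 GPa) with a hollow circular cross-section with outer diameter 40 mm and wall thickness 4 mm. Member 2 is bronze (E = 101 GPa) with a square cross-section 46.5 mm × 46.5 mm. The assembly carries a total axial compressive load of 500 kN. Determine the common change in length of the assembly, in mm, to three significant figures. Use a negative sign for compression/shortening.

A_1 = 452.4 mm².
A_2 = 2162 mm².
Equal strain + equilibrium ⇒ each member carries load in proportion to AE: A₁E₁ = 47950000 N, A₂E₂ = 218400000 N, ΣAE = 266300000 N.
δ = PL/ΣAE = -500000·899/266300000 = -1.688 mm.

-1.69 mm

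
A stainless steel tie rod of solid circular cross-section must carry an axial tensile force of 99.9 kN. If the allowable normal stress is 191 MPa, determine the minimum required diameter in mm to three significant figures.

Required area A ≥ P/σ_allow = 99900/191 = 523 mm².
For a solid circular section, d ≥ √(4A/π) = 25.81 mm.

25.8 mm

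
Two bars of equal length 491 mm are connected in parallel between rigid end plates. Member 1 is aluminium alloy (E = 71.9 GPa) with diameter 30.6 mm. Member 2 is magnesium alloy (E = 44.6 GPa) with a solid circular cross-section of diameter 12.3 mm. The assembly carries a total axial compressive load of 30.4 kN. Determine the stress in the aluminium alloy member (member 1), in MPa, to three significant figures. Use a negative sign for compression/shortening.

-37.6 MPa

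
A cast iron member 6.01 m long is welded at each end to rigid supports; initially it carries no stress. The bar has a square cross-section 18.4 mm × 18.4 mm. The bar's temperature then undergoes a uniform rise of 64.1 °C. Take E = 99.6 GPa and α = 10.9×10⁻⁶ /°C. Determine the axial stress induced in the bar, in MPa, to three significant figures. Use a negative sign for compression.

Free thermal expansion αLΔT = 10.9e-6 · 6010 · 64.1 = 4.199 mm.
The walls impose strain ε = −(4.199)/6010 = -6.9869e-04; σ = Eε = 99600 · -6.9869e-04 = -69.59 MPa.

-69.6 MPa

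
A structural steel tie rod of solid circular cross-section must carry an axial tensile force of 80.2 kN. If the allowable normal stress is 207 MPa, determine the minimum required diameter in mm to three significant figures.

Required area A ≥ P/σ_allow = 80200/207 = 387.4 mm².
For a solid circular section, d ≥ √(4A/π) = 22.21 mm.

22.2 mm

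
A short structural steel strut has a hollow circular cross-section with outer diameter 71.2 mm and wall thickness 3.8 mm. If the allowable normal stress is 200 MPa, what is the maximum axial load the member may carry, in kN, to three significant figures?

161 kN

A = 804.6 mm².
P_max = σ_allow · A = 200 · 804.6 = 160900 N = 160.9 kN.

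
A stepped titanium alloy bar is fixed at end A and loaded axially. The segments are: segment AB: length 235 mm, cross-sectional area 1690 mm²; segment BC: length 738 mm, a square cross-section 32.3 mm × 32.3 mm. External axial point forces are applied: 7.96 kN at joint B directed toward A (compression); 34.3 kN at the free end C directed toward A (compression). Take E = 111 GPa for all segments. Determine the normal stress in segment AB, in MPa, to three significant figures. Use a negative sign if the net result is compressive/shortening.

-25.0 MPa

Internal axial forces (sectioning from the free end, tension +): N_BC = -34.3 kN, N_AB = -42.26 kN.
σ_AB = N_AB/A_AB = -42260/1690 = -25.01 MPa.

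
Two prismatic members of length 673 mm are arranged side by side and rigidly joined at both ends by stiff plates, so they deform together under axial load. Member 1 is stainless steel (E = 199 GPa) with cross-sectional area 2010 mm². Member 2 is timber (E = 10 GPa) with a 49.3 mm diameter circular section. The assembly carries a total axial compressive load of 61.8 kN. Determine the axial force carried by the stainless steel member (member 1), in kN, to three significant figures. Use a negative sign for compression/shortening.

-59.0 kN

A_2 = 1909 mm².
Equal strain + equilibrium ⇒ each member carries load in proportion to AE: A₁E₁ = 400000000 N, A₂E₂ = 19090000 N, ΣAE = 419100000 N.
F₁ = P·A₁E₁/ΣAE = -61800·400000000/419100000 = -58990 N.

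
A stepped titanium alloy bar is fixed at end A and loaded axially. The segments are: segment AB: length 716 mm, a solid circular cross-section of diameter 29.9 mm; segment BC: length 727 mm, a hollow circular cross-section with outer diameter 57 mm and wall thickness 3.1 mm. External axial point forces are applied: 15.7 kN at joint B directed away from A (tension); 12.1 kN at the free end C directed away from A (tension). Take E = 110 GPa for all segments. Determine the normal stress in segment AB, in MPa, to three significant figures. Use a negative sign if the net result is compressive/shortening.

Internal axial forces (sectioning from the free end, tension +): N_BC = 12.1 kN, N_AB = 27.8 kN.
A_AB = 702.2 mm².
σ_AB = N_AB/A_AB = 27800/702.2 = 39.59 MPa.

39.6 MPa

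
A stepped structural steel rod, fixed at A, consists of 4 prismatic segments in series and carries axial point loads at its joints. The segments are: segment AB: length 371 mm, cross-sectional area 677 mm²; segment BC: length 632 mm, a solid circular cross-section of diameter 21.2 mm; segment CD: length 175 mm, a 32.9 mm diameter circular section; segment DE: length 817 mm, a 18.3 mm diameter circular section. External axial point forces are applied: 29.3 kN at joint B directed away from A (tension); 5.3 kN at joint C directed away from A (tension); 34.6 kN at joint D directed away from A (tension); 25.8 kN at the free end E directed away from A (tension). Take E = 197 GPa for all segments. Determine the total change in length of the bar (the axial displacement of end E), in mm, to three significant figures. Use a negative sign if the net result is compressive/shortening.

Internal axial forces (sectioning from the free end, tension +): N_DE = 25.8 kN, N_CD = 60.4 kN, N_BC = 65.7 kN, N_AB = 95 kN.
A_BC = 353 mm².
A_CD = 850.1 mm².
A_DE = 263 mm².
δ_AB = 95000·371/(677·197000) = 0.2643 mm
δ_BC = 65700·632/(353·197000) = 0.5971 mm
δ_CD = 60400·175/(850.1·197000) = 0.06311 mm
δ_DE = 25800·817/(263·197000) = 0.4068 mm
δ = Σδ_i = 1.331 mm.

1.33 mm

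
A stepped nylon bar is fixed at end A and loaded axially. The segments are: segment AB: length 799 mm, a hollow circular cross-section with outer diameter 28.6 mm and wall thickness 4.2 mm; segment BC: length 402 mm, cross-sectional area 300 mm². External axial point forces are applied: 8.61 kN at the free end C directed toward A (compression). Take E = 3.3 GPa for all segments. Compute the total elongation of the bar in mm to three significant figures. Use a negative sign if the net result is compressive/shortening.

Internal axial forces (sectioning from the free end, tension +): N_BC = -8.61 kN, N_AB = -8.61 kN.
A_AB = 322 mm².
δ_AB = -8610·799/(322·3300) = -6.475 mm
δ_BC = -8610·402/(300·3300) = -3.496 mm
δ = Σδ_i = -9.971 mm.

-9.97 mm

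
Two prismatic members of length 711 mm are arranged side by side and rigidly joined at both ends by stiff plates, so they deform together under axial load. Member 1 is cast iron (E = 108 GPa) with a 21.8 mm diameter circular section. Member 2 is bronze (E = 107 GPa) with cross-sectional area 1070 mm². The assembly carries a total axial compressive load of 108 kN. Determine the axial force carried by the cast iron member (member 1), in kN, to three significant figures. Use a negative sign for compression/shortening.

A_1 = 373.3 mm².
Equal strain + equilibrium ⇒ each member carries load in proportion to AE: A₁E₁ = 40310000 N, A₂E₂ = 114500000 N, ΣAE = 154800000 N.
F₁ = P·A₁E₁/ΣAE = -108000·40310000/154800000 = -28120 N.

-28.1 kN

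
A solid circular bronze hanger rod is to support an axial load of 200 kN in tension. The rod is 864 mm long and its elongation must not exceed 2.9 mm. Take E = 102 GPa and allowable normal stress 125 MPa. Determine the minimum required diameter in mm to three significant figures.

45.1 mm

Required area A ≥ P/σ_allow = 200000/125 = 1600 mm².
For a solid circular section, d ≥ √(4A/π) = 45.14 mm.
Elongation limit: A ≥ PL/(Eδ_allow) = 200000·864/(102000·2.9) = 584.2 mm² ⇒ d ≥ 27.27 mm.
The stress limit governs.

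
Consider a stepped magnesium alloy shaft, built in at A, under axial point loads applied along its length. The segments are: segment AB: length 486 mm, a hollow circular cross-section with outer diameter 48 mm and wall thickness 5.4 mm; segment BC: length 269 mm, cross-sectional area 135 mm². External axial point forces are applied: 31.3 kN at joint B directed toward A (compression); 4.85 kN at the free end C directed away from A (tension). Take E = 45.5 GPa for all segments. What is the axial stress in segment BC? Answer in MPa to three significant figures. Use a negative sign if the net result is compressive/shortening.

35.9 MPa

Internal axial forces (sectioning from the free end, tension +): N_BC = 4.85 kN, N_AB = -26.45 kN.
σ_BC = N_BC/A_BC = 4850/135 = 35.93 MPa.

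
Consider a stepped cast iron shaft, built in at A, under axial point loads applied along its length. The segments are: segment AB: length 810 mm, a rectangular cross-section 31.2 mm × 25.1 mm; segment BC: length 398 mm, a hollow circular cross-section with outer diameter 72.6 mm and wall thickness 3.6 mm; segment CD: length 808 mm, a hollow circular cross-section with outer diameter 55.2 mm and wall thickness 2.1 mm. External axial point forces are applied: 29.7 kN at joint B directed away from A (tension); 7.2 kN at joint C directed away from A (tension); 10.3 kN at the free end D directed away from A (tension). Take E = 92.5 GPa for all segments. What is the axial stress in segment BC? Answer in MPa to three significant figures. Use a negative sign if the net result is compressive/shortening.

Internal axial forces (sectioning from the free end, tension +): N_CD = 10.3 kN, N_BC = 17.5 kN, N_AB = 47.2 kN.
A_BC = 780.4 mm².
σ_BC = N_BC/A_BC = 17500/780.4 = 22.43 MPa.

22.4 MPa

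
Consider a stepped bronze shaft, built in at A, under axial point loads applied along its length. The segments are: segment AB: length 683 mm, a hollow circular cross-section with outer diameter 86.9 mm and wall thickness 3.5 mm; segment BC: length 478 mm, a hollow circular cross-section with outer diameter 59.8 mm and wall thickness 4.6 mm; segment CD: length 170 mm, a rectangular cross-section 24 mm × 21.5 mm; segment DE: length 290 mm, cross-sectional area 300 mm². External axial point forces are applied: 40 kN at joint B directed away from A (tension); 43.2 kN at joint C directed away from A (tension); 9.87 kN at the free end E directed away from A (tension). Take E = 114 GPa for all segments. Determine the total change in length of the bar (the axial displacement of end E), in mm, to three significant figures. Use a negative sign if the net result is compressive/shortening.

Internal axial forces (sectioning from the free end, tension +): N_DE = 9.87 kN, N_CD = 9.87 kN, N_BC = 53.07 kN, N_AB = 93.07 kN.
A_AB = 917 mm².
A_BC = 797.7 mm².
A_CD = 516 mm².
δ_AB = 93070·683/(917·114000) = 0.6081 mm
δ_BC = 53070·478/(797.7·114000) = 0.2789 mm
δ_CD = 9870·170/(516·114000) = 0.02852 mm
δ_DE = 9870·290/(300·114000) = 0.08369 mm
δ = Σδ_i = 0.9992 mm.

0.999 mm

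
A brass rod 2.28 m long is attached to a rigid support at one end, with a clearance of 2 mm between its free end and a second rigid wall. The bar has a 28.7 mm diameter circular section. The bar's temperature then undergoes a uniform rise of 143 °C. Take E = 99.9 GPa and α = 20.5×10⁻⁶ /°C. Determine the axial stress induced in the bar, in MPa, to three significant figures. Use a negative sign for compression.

Free thermal expansion αLΔT = 20.5e-6 · 2280 · 143 = 6.684 mm.
The walls engage after the gap closes; constrained expansion = 6.684 − 2 = 4.684 mm.
The walls impose strain ε = −(4.684)/2280 = -2.0543e-03; σ = Eε = 99900 · -2.0543e-03 = -205.2 MPa.

-205 MPa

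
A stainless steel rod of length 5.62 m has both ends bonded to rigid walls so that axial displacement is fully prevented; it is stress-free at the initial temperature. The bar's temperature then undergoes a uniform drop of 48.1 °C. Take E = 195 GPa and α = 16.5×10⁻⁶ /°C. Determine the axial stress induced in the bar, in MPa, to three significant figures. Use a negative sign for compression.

155 MPa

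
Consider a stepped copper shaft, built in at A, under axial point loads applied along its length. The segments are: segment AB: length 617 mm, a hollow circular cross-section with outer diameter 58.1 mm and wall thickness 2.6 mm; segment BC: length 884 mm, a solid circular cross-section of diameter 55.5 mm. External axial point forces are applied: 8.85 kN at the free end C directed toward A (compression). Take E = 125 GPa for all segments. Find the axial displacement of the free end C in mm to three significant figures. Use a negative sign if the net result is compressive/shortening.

-0.122 mm

Internal axial forces (sectioning from the free end, tension +): N_BC = -8.85 kN, N_AB = -8.85 kN.
A_AB = 453.3 mm².
A_BC = 2419 mm².
δ_AB = -8850·617/(453.3·125000) = -0.09636 mm
δ_BC = -8850·884/(2419·125000) = -0.02587 mm
δ = Σδ_i = -0.1222 mm.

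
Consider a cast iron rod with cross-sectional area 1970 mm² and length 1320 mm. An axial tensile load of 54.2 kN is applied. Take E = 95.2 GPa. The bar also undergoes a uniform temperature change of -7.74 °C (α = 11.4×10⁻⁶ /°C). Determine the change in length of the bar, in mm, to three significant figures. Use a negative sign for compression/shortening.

0.265 mm

δ_mech = NL/(AE) = 54200·1320/(1970·95200) = 0.3815 mm.
δ_thermal = αLΔT = 11.4e-6·1320·-7.74 = -0.1165 mm.
δ = δ_mech + δ_thermal = 0.265 mm.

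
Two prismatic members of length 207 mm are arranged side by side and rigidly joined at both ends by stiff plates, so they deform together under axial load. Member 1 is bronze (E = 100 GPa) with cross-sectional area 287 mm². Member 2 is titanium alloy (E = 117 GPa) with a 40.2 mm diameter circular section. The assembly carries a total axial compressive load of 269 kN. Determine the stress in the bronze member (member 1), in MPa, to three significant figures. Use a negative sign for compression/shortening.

-152 MPa

A_2 = 1269 mm².
Equal strain + equilibrium ⇒ each member carries load in proportion to AE: A₁E₁ = 28700000 N, A₂E₂ = 148500000 N, ΣAE = 177200000 N.
σ₁ = P·E₁/ΣAE = -269000·100000/177200000 = -151.8 MPa.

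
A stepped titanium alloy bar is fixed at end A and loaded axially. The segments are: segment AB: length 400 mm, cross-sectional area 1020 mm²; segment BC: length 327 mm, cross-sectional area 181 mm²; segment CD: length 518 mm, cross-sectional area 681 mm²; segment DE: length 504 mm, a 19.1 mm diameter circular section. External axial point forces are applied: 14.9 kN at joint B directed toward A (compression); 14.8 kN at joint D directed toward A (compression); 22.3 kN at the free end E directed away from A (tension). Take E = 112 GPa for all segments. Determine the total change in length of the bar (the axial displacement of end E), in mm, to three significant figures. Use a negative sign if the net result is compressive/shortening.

Internal axial forces (sectioning from the free end, tension +): N_DE = 22.3 kN, N_CD = 7.5 kN, N_BC = 7.5 kN, N_AB = -7.4 kN.
A_DE = 286.5 mm².
δ_AB = -7400·400/(1020·112000) = -0.02591 mm
δ_BC = 7500·327/(181·112000) = 0.121 mm
δ_CD = 7500·518/(681·112000) = 0.05094 mm
δ_DE = 22300·504/(286.5·112000) = 0.3502 mm
δ = Σδ_i = 0.4962 mm.

0.496 mm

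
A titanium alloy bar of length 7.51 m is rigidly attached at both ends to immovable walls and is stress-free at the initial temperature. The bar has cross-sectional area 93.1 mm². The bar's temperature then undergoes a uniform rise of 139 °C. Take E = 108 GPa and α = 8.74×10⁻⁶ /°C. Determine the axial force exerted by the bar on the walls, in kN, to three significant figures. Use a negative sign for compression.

-12.2 kN

Free thermal expansion αLΔT = 8.74e-6 · 7510 · 139 = 9.124 mm.
The walls impose strain ε = −(9.124)/7510 = -1.2149e-03; σ = Eε = 108000 · -1.2149e-03 = -131.2 MPa.
Wall reaction R = σ·A = -131.2·93.1 = -12220 N = -12.22 kN.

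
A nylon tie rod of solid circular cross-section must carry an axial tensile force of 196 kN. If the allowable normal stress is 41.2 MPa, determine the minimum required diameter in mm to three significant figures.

Required area A ≥ P/σ_allow = 196000/41.2 = 4757 mm².
For a solid circular section, d ≥ √(4A/π) = 77.83 mm.

77.8 mm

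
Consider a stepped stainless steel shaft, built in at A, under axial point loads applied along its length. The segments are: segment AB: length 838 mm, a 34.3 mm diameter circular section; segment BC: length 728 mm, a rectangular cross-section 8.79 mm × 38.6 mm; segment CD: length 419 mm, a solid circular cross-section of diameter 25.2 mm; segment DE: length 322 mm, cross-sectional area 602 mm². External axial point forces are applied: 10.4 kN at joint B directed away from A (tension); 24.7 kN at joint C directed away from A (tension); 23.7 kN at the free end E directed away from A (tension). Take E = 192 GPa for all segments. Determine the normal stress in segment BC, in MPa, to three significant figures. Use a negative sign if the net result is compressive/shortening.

Internal axial forces (sectioning from the free end, tension +): N_DE = 23.7 kN, N_CD = 23.7 kN, N_BC = 48.4 kN, N_AB = 58.8 kN.
A_BC = 339.3 mm².
σ_BC = N_BC/A_BC = 48400/339.3 = 142.6 MPa.

143 MPa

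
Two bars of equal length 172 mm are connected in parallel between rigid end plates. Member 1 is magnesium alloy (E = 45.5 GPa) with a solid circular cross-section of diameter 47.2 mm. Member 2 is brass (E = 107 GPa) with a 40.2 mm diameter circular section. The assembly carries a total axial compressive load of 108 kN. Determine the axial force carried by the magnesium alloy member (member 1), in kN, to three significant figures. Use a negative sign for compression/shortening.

-39.9 kN

A_1 = 1750 mm².
A_2 = 1269 mm².
Equal strain + equilibrium ⇒ each member carries load in proportion to AE: A₁E₁ = 79610000 N, A₂E₂ = 135800000 N, ΣAE = 215400000 N.
F₁ = P·A₁E₁/ΣAE = -108000·79610000/215400000 = -39910 N.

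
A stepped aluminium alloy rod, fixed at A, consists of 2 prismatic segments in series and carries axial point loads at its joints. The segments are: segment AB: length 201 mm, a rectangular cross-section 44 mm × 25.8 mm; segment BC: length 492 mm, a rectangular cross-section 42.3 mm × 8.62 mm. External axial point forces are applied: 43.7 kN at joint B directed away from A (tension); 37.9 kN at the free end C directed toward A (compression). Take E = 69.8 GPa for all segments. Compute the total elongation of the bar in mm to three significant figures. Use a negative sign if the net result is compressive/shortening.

-0.718 mm

Internal axial forces (sectioning from the free end, tension +): N_BC = -37.9 kN, N_AB = 5.8 kN.
A_AB = 1135 mm².
A_BC = 364.6 mm².
δ_AB = 5800·201/(1135·69800) = 0.01471 mm
δ_BC = -37900·492/(364.6·69800) = -0.7327 mm
δ = Σδ_i = -0.7179 mm.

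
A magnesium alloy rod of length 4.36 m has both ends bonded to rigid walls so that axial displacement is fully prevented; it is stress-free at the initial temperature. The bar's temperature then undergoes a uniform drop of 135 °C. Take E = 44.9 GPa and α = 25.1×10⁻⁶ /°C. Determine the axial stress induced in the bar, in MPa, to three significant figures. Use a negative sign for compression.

Free thermal expansion αLΔT = 25.1e-6 · 4360 · -135 = -14.77 mm.
The walls impose strain ε = −(-14.77)/4360 = 3.3885e-03; σ = Eε = 44900 · 3.3885e-03 = 152.1 MPa.

152 MPa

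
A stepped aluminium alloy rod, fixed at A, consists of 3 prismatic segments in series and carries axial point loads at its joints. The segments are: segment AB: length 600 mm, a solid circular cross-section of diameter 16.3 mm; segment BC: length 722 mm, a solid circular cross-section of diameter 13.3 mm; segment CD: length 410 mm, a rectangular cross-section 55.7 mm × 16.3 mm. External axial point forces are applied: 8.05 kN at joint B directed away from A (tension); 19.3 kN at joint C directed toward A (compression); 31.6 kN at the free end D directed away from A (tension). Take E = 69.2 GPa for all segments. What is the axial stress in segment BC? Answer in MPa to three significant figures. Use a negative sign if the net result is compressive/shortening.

88.5 MPa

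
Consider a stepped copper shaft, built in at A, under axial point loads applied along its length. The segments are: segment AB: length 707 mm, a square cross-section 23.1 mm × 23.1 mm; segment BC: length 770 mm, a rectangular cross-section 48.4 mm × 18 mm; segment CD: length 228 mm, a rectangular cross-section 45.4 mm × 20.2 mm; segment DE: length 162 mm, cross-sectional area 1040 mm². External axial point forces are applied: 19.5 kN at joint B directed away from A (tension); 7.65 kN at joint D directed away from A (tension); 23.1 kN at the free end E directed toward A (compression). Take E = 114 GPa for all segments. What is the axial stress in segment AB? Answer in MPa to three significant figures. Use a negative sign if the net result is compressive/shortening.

7.59 MPa

Internal axial forces (sectioning from the free end, tension +): N_DE = -23.1 kN, N_CD = -15.45 kN, N_BC = -15.45 kN, N_AB = 4.05 kN.
A_AB = 533.6 mm².
σ_AB = N_AB/A_AB = 4050/533.6 = 7.59 MPa.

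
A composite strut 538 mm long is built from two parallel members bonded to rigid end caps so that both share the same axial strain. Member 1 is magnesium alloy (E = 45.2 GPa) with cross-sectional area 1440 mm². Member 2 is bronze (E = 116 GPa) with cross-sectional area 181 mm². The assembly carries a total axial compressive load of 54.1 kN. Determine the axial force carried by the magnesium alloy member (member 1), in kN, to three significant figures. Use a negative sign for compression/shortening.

Equal strain + equilibrium ⇒ each member carries load in proportion to AE: A₁E₁ = 65090000 N, A₂E₂ = 21000000 N, ΣAE = 86080000 N.
F₁ = P·A₁E₁/ΣAE = -54100·65090000/86080000 = -40900 N.

-40.9 kN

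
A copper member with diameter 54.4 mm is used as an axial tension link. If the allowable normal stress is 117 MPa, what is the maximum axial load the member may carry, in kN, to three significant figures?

A = 2324 mm².
P_max = σ_allow · A = 117 · 2324 = 271900 N = 271.9 kN.

272 kN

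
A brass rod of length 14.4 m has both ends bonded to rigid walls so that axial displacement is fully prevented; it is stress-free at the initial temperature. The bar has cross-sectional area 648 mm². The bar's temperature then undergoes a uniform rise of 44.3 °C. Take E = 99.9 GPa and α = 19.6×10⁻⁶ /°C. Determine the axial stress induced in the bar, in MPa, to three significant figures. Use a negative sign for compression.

-86.7 MPa

Free thermal expansion αLΔT = 19.6e-6 · 14400 · 44.3 = 12.5 mm.
The walls impose strain ε = −(12.5)/14400 = -8.6828e-04; σ = Eε = 99900 · -8.6828e-04 = -86.74 MPa.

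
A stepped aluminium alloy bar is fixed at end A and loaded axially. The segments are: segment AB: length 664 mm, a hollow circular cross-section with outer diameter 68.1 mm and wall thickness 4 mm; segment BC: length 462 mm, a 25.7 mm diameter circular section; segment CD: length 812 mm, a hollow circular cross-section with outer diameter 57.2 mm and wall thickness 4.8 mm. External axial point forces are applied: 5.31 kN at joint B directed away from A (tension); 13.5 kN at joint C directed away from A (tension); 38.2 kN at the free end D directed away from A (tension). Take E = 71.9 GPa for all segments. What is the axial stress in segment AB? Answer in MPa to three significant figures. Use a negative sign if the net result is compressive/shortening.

Internal axial forces (sectioning from the free end, tension +): N_CD = 38.2 kN, N_BC = 51.7 kN, N_AB = 57.01 kN.
A_AB = 805.5 mm².
σ_AB = N_AB/A_AB = 57010/805.5 = 70.78 MPa.

70.8 MPa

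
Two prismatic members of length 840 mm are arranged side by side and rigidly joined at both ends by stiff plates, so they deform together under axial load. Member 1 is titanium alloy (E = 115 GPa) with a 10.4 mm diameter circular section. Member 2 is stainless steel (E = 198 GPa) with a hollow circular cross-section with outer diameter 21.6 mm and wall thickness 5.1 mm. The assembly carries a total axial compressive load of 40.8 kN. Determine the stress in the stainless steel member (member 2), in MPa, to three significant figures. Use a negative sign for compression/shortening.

A_1 = 84.95 mm².
A_2 = 264.4 mm².
Equal strain + equilibrium ⇒ each member carries load in proportion to AE: A₁E₁ = 9769000 N, A₂E₂ = 52340000 N, ΣAE = 62110000 N.
σ₂ = P·E₂/ΣAE = -40800·198000/62110000 = -130.1 MPa.

-130 MPa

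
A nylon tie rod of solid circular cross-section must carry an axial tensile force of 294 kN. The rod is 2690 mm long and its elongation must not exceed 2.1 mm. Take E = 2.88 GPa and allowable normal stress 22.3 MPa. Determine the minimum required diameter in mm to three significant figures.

408 mm

Required area A ≥ P/σ_allow = 294000/22.3 = 13180 mm².
For a solid circular section, d ≥ √(4A/π) = 129.6 mm.
Elongation limit: A ≥ PL/(Eδ_allow) = 294000·2690/(2880·2.1) = 130800 mm² ⇒ d ≥ 408 mm.
The elongation limit governs.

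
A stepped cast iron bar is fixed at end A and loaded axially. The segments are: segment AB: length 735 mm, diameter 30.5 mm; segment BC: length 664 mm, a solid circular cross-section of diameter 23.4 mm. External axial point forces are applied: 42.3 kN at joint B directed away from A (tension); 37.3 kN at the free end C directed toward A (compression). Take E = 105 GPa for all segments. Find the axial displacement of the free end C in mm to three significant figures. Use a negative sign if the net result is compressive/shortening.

-0.501 mm

Internal axial forces (sectioning from the free end, tension +): N_BC = -37.3 kN, N_AB = 5 kN.
A_AB = 730.6 mm².
A_BC = 430.1 mm².
δ_AB = 5000·735/(730.6·105000) = 0.0479 mm
δ_BC = -37300·664/(430.1·105000) = -0.5485 mm
δ = Σδ_i = -0.5006 mm.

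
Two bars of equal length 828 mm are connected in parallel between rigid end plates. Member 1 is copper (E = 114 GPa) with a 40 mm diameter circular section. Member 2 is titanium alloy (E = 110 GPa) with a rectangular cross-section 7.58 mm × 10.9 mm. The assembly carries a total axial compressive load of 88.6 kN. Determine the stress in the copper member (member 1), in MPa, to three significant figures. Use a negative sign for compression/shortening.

-66.3 MPa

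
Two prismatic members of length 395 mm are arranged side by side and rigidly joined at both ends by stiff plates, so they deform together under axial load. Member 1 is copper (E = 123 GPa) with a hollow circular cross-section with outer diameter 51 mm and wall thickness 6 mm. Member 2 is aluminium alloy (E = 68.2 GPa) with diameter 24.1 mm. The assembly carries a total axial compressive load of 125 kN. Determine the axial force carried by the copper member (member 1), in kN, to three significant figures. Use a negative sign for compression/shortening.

-96.3 kN

A_1 = 848.2 mm².
A_2 = 456.2 mm².
Equal strain + equilibrium ⇒ each member carries load in proportion to AE: A₁E₁ = 104300000 N, A₂E₂ = 31110000 N, ΣAE = 135400000 N.
F₁ = P·A₁E₁/ΣAE = -125000·104300000/135400000 = -96290 N.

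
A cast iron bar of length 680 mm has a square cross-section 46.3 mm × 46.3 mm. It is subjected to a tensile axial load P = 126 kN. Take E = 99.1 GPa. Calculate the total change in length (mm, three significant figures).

A = 2144 mm².
δ_mech = NL/(AE) = 126000·680/(2144·99100) = 0.4033 mm.

0.403 mm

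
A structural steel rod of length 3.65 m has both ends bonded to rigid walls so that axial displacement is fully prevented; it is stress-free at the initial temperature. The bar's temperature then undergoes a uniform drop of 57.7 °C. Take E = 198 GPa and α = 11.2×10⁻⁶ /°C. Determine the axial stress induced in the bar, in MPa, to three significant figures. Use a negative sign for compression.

128 MPa

Free thermal expansion αLΔT = 11.2e-6 · 3650 · -57.7 = -2.359 mm.
The walls impose strain ε = −(-2.359)/3650 = 6.4624e-04; σ = Eε = 198000 · 6.4624e-04 = 128 MPa.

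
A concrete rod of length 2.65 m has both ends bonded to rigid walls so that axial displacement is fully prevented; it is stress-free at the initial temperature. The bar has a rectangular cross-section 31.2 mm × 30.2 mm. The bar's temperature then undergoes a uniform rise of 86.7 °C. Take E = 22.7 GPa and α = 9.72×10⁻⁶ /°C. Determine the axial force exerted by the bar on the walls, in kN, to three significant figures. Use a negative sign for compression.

-18.0 kN

Free thermal expansion αLΔT = 9.72e-6 · 2650 · 86.7 = 2.233 mm.
The walls impose strain ε = −(2.233)/2650 = -8.4272e-04; σ = Eε = 22700 · -8.4272e-04 = -19.13 MPa.
Wall reaction R = σ·A = -19.13·942.2 = -18020 N = -18.02 kN.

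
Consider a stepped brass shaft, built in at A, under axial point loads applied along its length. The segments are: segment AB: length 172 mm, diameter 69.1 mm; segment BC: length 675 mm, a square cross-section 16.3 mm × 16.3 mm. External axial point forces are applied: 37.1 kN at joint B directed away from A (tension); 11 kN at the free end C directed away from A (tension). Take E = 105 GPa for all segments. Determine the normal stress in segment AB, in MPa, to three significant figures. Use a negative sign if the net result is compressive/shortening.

12.8 MPa

Internal axial forces (sectioning from the free end, tension +): N_BC = 11 kN, N_AB = 48.1 kN.
A_AB = 3750 mm².
σ_AB = N_AB/A_AB = 48100/3750 = 12.83 MPa.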